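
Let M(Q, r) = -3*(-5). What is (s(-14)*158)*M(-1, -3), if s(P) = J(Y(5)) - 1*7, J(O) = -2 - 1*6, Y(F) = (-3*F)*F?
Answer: -35550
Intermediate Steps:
Y(F) = -3*F**2
J(O) = -8 (J(O) = -2 - 6 = -8)
M(Q, r) = 15
s(P) = -15 (s(P) = -8 - 1*7 = -8 - 7 = -15)
(s(-14)*158)*M(-1, -3) = -15*158*15 = -2370*15 = -35550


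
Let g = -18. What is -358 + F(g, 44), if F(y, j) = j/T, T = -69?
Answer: -24746/69 ≈ -358.64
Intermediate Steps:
F(y, j) = -j/69 (F(y, j) = j/(-69) = j*(-1/69) = -j/69)
-358 + F(g, 44) = -358 - 1/69*44 = -358 - 44/69 = -24746/69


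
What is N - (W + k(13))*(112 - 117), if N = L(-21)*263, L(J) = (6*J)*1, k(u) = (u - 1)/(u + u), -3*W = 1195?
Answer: -1369967/39 ≈ -35127.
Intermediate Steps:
W = -1195/3 (W = -⅓*1195 = -1195/3 ≈ -398.33)
k(u) = (-1 + u)/(2*u) (k(u) = (-1 + u)/((2*u)) = (-1 + u)*(1/(2*u)) = (-1 + u)/(2*u))
L(J) = 6*J
N = -33138 (N = (6*(-21))*263 = -126*263 = -33138)
N - (W + k(13))*(112 - 117) = -33138 - (-1195/3 + (½)*(-1 + 13)/13)*(112 - 117) = -33138 - (-1195/3 + (½)*(1/13)*12)*(-5) = -33138 - (-1195/3 + 6/13)*(-5) = -33138 - (-15517)*(-5)/39 = -33138 - 1*77585/39 = -33138 - 77585/39 = -1369967/39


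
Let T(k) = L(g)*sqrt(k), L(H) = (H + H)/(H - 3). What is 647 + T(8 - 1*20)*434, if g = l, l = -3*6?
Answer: 647 + 1488*I*sqrt(3) ≈ 647.0 + 2577.3*I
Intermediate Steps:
l = -18
g = -18
L(H) = 2*H/(-3 + H) (L(H) = (2*H)/(-3 + H) = 2*H/(-3 + H))
T(k) = 12*sqrt(k)/7 (T(k) = (2*(-18)/(-3 - 18))*sqrt(k) = (2*(-18)/(-21))*sqrt(k) = (2*(-18)*(-1/21))*sqrt(k) = 12*sqrt(k)/7)
647 + T(8 - 1*20)*434 = 647 + (12*sqrt(8 - 1*20)/7)*434 = 647 + (12*sqrt(8 - 20)/7)*434 = 647 + (12*sqrt(-12)/7)*434 = 647 + (12*(2*I*sqrt(3))/7)*434 = 647 + (24*I*sqrt(3)/7)*434 = 647 + 1488*I*sqrt(3)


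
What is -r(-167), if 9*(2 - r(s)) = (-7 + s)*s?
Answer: 9680/3 ≈ 3226.7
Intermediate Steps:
r(s) = 2 - s*(-7 + s)/9 (r(s) = 2 - (-7 + s)*s/9 = 2 - s*(-7 + s)/9)
-r(-167) = -(2 - 1/9*(-167)**2 + (7/9)*(-167)) = -(2 - 1/9*27889 - 1169/9) = -(2 - 27889/9 - 1169/9) = -1*(-9680/3) = 9680/3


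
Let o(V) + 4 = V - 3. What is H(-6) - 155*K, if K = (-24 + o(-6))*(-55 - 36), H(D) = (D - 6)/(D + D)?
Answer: -521884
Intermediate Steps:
o(V) = -7 + V (o(V) = -4 + (V - 3) = -4 + (-3 + V) = -7 + V)
H(D) = (-6 + D)/(2*D) (H(D) = (-6 + D)/((2*D)) = (-6 + D)*(1/(2*D)) = (-6 + D)/(2*D))
K = 3367 (K = (-24 + (-7 - 6))*(-55 - 36) = (-24 - 13)*(-91) = -37*(-91) = 3367)
H(-6) - 155*K = (½)*(-6 - 6)/(-6) - 155*3367 = (½)*(-⅙)*(-12) - 521885 = 1 - 521885 = -521884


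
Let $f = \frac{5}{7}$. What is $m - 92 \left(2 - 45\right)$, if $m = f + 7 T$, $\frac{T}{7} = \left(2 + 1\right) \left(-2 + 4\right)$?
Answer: $\frac{29755}{7} \approx 4250.7$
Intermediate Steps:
$f = \frac{5}{7}$ ($f = 5 \cdot \frac{1}{7} = \frac{5}{7} \approx 0.71429$)
$T = 42$ ($T = 7 \left(2 + 1\right) \left(-2 + 4\right) = 7 \cdot 3 \cdot 2 = 7 \cdot 6 = 42$)
$m = \frac{2063}{7}$ ($m = \frac{5}{7} + 7 \cdot 42 = \frac{5}{7} + 294 = \frac{2063}{7} \approx 294.71$)
$m - 92 \left(2 - 45\right) = \frac{2063}{7} - 92 \left(2 - 45\right) = \frac{2063}{7} - -3956 = \frac{2063}{7} + 3956 = \frac{29755}{7}$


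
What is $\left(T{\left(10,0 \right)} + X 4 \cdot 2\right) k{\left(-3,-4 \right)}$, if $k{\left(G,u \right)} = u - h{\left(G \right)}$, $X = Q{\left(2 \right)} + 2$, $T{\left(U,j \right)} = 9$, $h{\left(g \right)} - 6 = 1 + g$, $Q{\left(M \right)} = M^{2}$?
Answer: $-456$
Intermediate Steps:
$h{\left(g \right)} = 7 + g$ ($h{\left(g \right)} = 6 + \left(1 + g\right) = 7 + g$)
$X = 6$ ($X = 2^{2} + 2 = 4 + 2 = 6$)
$k{\left(G,u \right)} = -7 + u - G$ ($k{\left(G,u \right)} = u - \left(7 + G\right) = -7 + u - G$)
$\left(T{\left(10,0 \right)} + X 4 \cdot 2\right) k{\left(-3,-4 \right)} = \left(9 + 6 \cdot 4 \cdot 2\right) \left(-7 - 4 - -3\right) = \left(9 + 24 \cdot 2\right) \left(-7 - 4 + 3\right) = \left(9 + 48\right) \left(-8\right) = 57 \left(-8\right) = -456$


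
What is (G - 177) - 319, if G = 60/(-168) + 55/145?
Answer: -201367/406 ≈ -495.98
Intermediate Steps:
G = 9/406 (G = 60*(-1/168) + 55*(1/145) = -5/14 + 11/29 = 9/406 ≈ 0.022167)
(G - 177) - 319 = (9/406 - 177) - 319 = -71853/406 - 319 = -201367/406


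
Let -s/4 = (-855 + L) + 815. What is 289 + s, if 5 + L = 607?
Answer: -1959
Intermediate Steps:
L = 602 (L = -5 + 607 = 602)
s = -2248 (s = -4*((-855 + 602) + 815) = -4*(-253 + 815) = -4*562 = -2248)
289 + s = 289 - 2248 = -1959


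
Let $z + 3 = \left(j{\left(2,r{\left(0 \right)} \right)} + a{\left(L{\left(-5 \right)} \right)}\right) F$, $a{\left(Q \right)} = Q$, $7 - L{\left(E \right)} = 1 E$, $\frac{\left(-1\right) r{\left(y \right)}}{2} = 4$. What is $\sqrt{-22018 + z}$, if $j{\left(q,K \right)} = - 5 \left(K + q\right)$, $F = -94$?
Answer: $i \sqrt{25969} \approx 161.15 i$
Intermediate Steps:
$r{\left(y \right)} = -8$ ($r{\left(y \right)} = \left(-2\right) 4 = -8$)
$L{\left(E \right)} = 7 - E$ ($L{\left(E \right)} = 7 - 1 E = 7 - E$)
$j{\left(q,K \right)} = - 5 K - 5 q$
$z = -3951$ ($z = -3 + \left(\left(\left(-5\right) \left(-8\right) - 10\right) + \left(7 - -5\right)\right) \left(-94\right) = -3 + \left(\left(40 - 10\right) + \left(7 + 5\right)\right) \left(-94\right) = -3 + \left(30 + 12\right) \left(-94\right) = -3 + 42 \left(-94\right) = -3 - 3948 = -3951$)
$\sqrt{-22018 + z} = \sqrt{-22018 - 3951} = \sqrt{-25969} = i \sqrt{25969}$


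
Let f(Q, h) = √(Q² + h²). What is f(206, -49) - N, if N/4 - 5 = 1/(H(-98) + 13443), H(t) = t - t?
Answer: -268864/13443 + √44837 ≈ 191.75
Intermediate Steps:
H(t) = 0
N = 268864/13443 (N = 20 + 4/(0 + 13443) = 20 + 4/13443 = 268864/13443 ≈ 20.000)
f(206, -49) - N = √(206² + (-49)²) - 1*268864/13443 = √(42436 + 2401) - 268864/13443 = √44837 - 268864/13443 = -268864/13443 + √44837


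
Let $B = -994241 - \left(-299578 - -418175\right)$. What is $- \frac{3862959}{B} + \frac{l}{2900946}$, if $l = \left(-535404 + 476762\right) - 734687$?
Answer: $\frac{286760800042}{89674526243} \approx 3.1978$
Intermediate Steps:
$B = -1112838$ ($B = -994241 - \left(-299578 + 418175\right) = -994241 - 118597 = -1112838$)
$l = -793329$ ($l = -58642 - 734687 = -793329$)
$- \frac{3862959}{B} + \frac{l}{2900946} = - \frac{3862959}{-1112838} - \frac{793329}{2900946} = \left(-3862959\right) \left(- \frac{1}{1112838}\right) - \frac{264443}{966982} = \frac{1287653}{370946} - \frac{264443}{966982} = \frac{286760800042}{89674526243}$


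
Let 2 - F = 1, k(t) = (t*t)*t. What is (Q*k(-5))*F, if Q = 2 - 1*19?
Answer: 2125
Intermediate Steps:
k(t) = t³ (k(t) = t²*t = t³)
F = 1 (F = 2 - 1*1 = 2 - 1 = 1)
Q = -17 (Q = 2 - 19 = -17)
(Q*k(-5))*F = -17*(-5)³*1 = -17*(-125)*1 = 2125*1 = 2125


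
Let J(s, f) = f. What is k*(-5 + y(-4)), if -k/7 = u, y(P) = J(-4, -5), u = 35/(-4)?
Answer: -1225/2 ≈ -612.50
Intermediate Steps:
u = -35/4 (u = 35*(-¼) = -35/4 ≈ -8.7500)
y(P) = -5
k = 245/4 (k = -7*(-35/4) = 245/4 ≈ 61.250)
k*(-5 + y(-4)) = 245*(-5 - 5)/4 = (245/4)*(-10) = -1225/2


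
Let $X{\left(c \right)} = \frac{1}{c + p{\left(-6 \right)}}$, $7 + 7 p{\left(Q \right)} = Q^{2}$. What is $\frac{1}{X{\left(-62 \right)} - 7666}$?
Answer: $- \frac{405}{3104737} \approx -0.00013045$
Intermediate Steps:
$p{\left(Q \right)} = -1 + \frac{Q^{2}}{7}$
$X{\left(c \right)} = \frac{1}{\frac{29}{7} + c}$ ($X{\left(c \right)} = \frac{1}{c - \left(1 - \frac{\left(-6\right)^{2}}{7}\right)} = \frac{1}{c + \left(-1 + \frac{1}{7} \cdot 36\right)} = \frac{1}{c + \left(-1 + \frac{36}{7}\right)} = \frac{1}{c + \frac{29}{7}} = \frac{1}{\frac{29}{7} + c}$)
$\frac{1}{X{\left(-62 \right)} - 7666} = \frac{1}{\frac{7}{29 + 7 \left(-62\right)} - 7666} = \frac{1}{\frac{7}{29 - 434} - 7666} = \frac{1}{\frac{7}{-405} - 7666} = \frac{1}{7 \left(- \frac{1}{405}\right) - 7666} = \frac{1}{- \frac{7}{405} - 7666} = \frac{1}{- \frac{3104737}{405}} = - \frac{405}{3104737}$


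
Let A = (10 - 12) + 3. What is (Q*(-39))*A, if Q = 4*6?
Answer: -936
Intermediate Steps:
A = 1 (A = -2 + 3 = 1)
Q = 24
(Q*(-39))*A = (24*(-39))*1 = -936*1 = -936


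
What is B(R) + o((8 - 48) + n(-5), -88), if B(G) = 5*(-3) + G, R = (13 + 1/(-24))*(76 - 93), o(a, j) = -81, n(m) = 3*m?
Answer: -7591/24 ≈ -316.29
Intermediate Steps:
R = -5287/24 (R = (13 - 1/24)*(-17) = (311/24)*(-17) = -5287/24 ≈ -220.29)
B(G) = -15 + G
B(R) + o((8 - 48) + n(-5), -88) = (-15 - 5287/24) - 81 = -5647/24 - 81 = -7591/24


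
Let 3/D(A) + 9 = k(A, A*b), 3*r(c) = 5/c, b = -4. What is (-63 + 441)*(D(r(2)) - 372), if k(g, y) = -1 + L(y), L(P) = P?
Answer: -2814021/20 ≈ -1.4070e+5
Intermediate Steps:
r(c) = 5/(3*c) (r(c) = (5/c)/3 = 5/(3*c))
k(g, y) = -1 + y
D(A) = 3/(-10 - 4*A) (D(A) = 3/(-9 + (-1 + A*(-4))) = 3/(-9 + (-1 - 4*A)) = 3/(-10 - 4*A))
(-63 + 441)*(D(r(2)) - 372) = (-63 + 441)*(3/(2*(-5 - 10/(3*2))) - 372) = 378*(3/(2*(-5 - 10/(3*2))) - 372) = 378*(3/(2*(-5 - 2*⅚)) - 372) = 378*(3/(2*(-5 - 5/3)) - 372) = 378*(3/(2*(-20/3)) - 372) = 378*((3/2)*(-3/20) - 372) = 378*(-9/40 - 372) = 378*(-14889/40) = -2814021/20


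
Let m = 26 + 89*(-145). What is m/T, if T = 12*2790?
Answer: -477/1240 ≈ -0.38468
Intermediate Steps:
m = -12879 (m = 26 - 12905 = -12879)
T = 33480
m/T = -12879/33480 = -12879*1/33480 = -477/1240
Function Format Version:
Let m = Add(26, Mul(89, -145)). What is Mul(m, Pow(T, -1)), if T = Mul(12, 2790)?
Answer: Rational(-477, 1240) ≈ -0.38468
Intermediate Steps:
m = -12879 (m = Add(26, -12905) = -12879)
T = 33480
Mul(m, Pow(T, -1)) = Mul(-12879, Pow(33480, -1)) = Mul(-12879, Rational(1, 33480)) = Rational(-477, 1240)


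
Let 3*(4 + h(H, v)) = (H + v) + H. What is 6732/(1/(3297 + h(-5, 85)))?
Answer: 22336776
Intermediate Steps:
h(H, v) = -4 + v/3 + 2*H/3 (h(H, v) = -4 + ((H + v) + H)/3 = -4 + (v + 2*H)/3 = -4 + (v/3 + 2*H/3) = -4 + v/3 + 2*H/3)
6732/(1/(3297 + h(-5, 85))) = 6732/(1/(3297 + (-4 + (⅓)*85 + (⅔)*(-5)))) = 6732/(1/(3297 + (-4 + 85/3 - 10/3))) = 6732/(1/(3297 + 21)) = 6732/(1/3318) = 6732*3318 = 22336776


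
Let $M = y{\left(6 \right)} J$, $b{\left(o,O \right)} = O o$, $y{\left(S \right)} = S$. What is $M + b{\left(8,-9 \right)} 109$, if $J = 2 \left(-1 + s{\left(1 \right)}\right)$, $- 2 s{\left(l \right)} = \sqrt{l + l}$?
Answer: $-7860 - 6 \sqrt{2} \approx -7868.5$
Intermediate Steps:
$s{\left(l \right)} = - \frac{\sqrt{2} \sqrt{l}}{2}$ ($s{\left(l \right)} = - \frac{\sqrt{l + l}}{2} = - \frac{\sqrt{2 l}}{2} = - \frac{\sqrt{2} \sqrt{l}}{2}$)
$J = -2 - \sqrt{2}$ ($J = 2 \left(-1 - \frac{\sqrt{2} \sqrt{1}}{2}\right) = 2 \left(-1 - \frac{1}{2} \sqrt{2} \cdot 1\right) = 2 \left(-1 - \frac{\sqrt{2}}{2}\right) = -2 - \sqrt{2} \approx -3.4142$)
$M = -12 - 6 \sqrt{2}$ ($M = 6 \left(-2 - \sqrt{2}\right) = -12 - 6 \sqrt{2} \approx -20.485$)
$M + b{\left(8,-9 \right)} 109 = \left(-12 - 6 \sqrt{2}\right) + \left(-9\right) 8 \cdot 109 = \left(-12 - 6 \sqrt{2}\right) - 7848 = -7860 - 6 \sqrt{2}$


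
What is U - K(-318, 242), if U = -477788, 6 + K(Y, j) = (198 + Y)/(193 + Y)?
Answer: -11944574/25 ≈ -4.7778e+5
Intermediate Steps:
K(Y, j) = -6 + (198 + Y)/(193 + Y)
U - K(-318, 242) = -477788 - 5*(-192 - 1*(-318))/(193 - 318) = -477788 - 5*(-192 + 318)/(-125) = -477788 - 5*(-1)*126/125 = -477788 - 1*(-126/25) = -477788 + 126/25 = -11944574/25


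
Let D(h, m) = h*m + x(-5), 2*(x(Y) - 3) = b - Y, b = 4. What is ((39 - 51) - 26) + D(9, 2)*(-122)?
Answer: -3149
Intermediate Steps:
x(Y) = 5 - Y/2 (x(Y) = 3 + (4 - Y)/2 = 3 + (2 - Y/2) = 5 - Y/2)
D(h, m) = 15/2 + h*m (D(h, m) = h*m + (5 - ½*(-5)) = h*m + (5 + 5/2) = h*m + 15/2 = 15/2 + h*m)
((39 - 51) - 26) + D(9, 2)*(-122) = ((39 - 51) - 26) + (15/2 + 9*2)*(-122) = (-12 - 26) + (15/2 + 18)*(-122) = -38 + (51/2)*(-122) = -38 - 3111 = -3149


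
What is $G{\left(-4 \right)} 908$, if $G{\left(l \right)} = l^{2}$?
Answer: $14528$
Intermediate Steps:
$G{\left(-4 \right)} 908 = \left(-4\right)^{2} \cdot 908 = 16 \cdot 908 = 14528$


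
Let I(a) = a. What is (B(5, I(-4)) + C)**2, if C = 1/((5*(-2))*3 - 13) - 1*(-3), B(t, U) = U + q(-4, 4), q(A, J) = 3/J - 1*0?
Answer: 2209/29584 ≈ 0.074669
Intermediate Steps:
q(A, J) = 3/J (q(A, J) = 3/J + 0 = 3/J)
B(t, U) = 3/4 + U (B(t, U) = U + 3/4 = 3/4 + U)
C = 128/43 (C = 1/(-10*3 - 13) + 3 = 1/(-30 - 13) + 3 = 1/(-43) + 3 = -1/43 + 3 = 128/43 ≈ 2.9767)
(B(5, I(-4)) + C)**2 = ((3/4 - 4) + 128/43)**2 = (-13/4 + 128/43)**2 = (-47/172)**2 = 2209/29584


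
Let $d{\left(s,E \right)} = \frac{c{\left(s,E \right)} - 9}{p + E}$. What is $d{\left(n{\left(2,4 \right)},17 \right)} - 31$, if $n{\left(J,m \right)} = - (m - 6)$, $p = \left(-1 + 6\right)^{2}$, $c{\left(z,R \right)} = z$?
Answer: $- \frac{187}{6} \approx -31.167$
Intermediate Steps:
$p = 25$ ($p = 5^{2} = 25$)
$n{\left(J,m \right)} = 6 - m$ ($n{\left(J,m \right)} = - (m - 6) = - (-6 + m) = 6 - m$)
$d{\left(s,E \right)} = \frac{-9 + s}{25 + E}$ ($d{\left(s,E \right)} = \frac{s - 9}{25 + E} = \frac{-9 + s}{25 + E}$)
$d{\left(n{\left(2,4 \right)},17 \right)} - 31 = \frac{-9 + \left(6 - 4\right)}{25 + 17} - 31 = \frac{-9 + \left(6 - 4\right)}{42} - 31 = \frac{-9 + 2}{42} - 31 = \frac{1}{42} \left(-7\right) - 31 = - \frac{1}{6} - 31 = - \frac{187}{6}$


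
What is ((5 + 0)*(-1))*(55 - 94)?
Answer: 195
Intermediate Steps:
((5 + 0)*(-1))*(55 - 94) = (5*(-1))*(-39) = -5*(-39) = 195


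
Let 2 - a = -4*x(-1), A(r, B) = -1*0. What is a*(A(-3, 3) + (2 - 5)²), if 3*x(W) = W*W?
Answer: 30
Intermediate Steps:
A(r, B) = 0
x(W) = W²/3 (x(W) = (W*W)/3 = W²/3)
a = 10/3 (a = 2 - (-4)*(⅓)*(-1)² = 2 - (-4)*(⅓)*1 = 2 - (-4)/3 = 2 - 1*(-4/3) = 2 + 4/3 = 10/3 ≈ 3.3333)
a*(A(-3, 3) + (2 - 5)²) = 10*(0 + (2 - 5)²)/3 = 10*(0 + (-3)²)/3 = 10*(0 + 9)/3 = (10/3)*9 = 30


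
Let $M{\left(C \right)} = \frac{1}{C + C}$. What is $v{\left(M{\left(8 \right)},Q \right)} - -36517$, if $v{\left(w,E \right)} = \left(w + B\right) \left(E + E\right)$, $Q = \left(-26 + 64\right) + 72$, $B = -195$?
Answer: $- \frac{25477}{4} \approx -6369.3$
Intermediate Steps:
$M{\left(C \right)} = \frac{1}{2 C}$
$Q = 110$ ($Q = 38 + 72 = 110$)
$v{\left(w,E \right)} = 2 E \left(-195 + w\right)$ ($v{\left(w,E \right)} = \left(w - 195\right) \left(E + E\right) = \left(-195 + w\right) 2 E = 2 E \left(-195 + w\right)$)
$v{\left(M{\left(8 \right)},Q \right)} - -36517 = 2 \cdot 110 \left(-195 + \frac{1}{2 \cdot 8}\right) - -36517 = 2 \cdot 110 \left(-195 + \frac{1}{2} \cdot \frac{1}{8}\right) + 36517 = 2 \cdot 110 \left(-195 + \frac{1}{16}\right) + 36517 = 2 \cdot 110 \left(- \frac{3119}{16}\right) + 36517 = - \frac{171545}{4} + 36517 = - \frac{25477}{4}$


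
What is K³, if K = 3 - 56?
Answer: -148877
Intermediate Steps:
K = -53
K³ = (-53)³ = -148877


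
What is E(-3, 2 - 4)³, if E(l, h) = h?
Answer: -8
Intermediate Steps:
E(-3, 2 - 4)³ = (2 - 4)³ = (-2)³ = -8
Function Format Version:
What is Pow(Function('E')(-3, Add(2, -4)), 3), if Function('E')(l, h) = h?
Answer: -8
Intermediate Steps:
Pow(Function('E')(-3, Add(2, -4)), 3) = Pow(Add(2, -4), 3) = Pow(-2, 3) = -8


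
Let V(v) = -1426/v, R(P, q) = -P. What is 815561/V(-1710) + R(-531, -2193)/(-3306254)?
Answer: 2305466304433767/2357359102 ≈ 9.7799e+5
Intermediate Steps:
815561/V(-1710) + R(-531, -2193)/(-3306254) = 815561/((-1426/(-1710))) - 1*(-531)/(-3306254) = 815561/((-1426*(-1/1710))) + 531*(-1/3306254) = 815561/(713/855) - 531/3306254 = 815561*(855/713) - 531/3306254 = 697304655/713 - 531/3306254 = 2305466304433767/2357359102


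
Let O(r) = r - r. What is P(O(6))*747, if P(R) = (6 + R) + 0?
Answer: 4482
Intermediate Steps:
O(r) = 0
P(R) = 6 + R
P(O(6))*747 = (6 + 0)*747 = 6*747 = 4482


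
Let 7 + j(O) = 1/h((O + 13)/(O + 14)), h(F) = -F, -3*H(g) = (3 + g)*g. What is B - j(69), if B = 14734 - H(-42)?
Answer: 1253617/82 ≈ 15288.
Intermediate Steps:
H(g) = -g*(3 + g)/3 (H(g) = -(3 + g)*g/3 = -g*(3 + g)/3)
B = 15280 (B = 14734 - (-1)*(-42)*(3 - 42)/3 = 14734 - (-1)*(-42)*(-39)/3 = 14734 - 1*(-546) = 14734 + 546 = 15280)
j(O) = -7 - (14 + O)/(13 + O) (j(O) = -7 + 1/(-(O + 13)/(O + 14)) = -7 + 1/(-(13 + O)/(14 + O)) = -7 - (14 + O)/(13 + O))
B - j(69) = 15280 - (-105 - 8*69)/(13 + 69) = 15280 - (-105 - 552)/82 = 15280 - (-657)/82 = 15280 - 1*(-657/82) = 15280 + 657/82 = 1253617/82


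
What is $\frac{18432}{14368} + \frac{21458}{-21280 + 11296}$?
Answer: $- \frac{1941929}{2241408} \approx -0.86639$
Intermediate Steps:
$\frac{18432}{14368} + \frac{21458}{-21280 + 11296} = 18432 \cdot \frac{1}{14368} + \frac{21458}{-9984} = \frac{576}{449} + 21458 \left(- \frac{1}{9984}\right) = \frac{576}{449} - \frac{10729}{4992} = - \frac{1941929}{2241408}$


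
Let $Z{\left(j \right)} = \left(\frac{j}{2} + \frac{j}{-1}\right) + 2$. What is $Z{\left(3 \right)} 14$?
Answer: $7$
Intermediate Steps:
$Z{\left(j \right)} = 2 - \frac{j}{2}$ ($Z{\left(j \right)} = \left(j \frac{1}{2} + j \left(-1\right)\right) + 2 = \left(\frac{j}{2} - j\right) + 2 = - \frac{j}{2} + 2 = 2 - \frac{j}{2}$)
$Z{\left(3 \right)} 14 = \left(2 - \frac{3}{2}\right) 14 = \frac{1}{2} \cdot 14 = 7$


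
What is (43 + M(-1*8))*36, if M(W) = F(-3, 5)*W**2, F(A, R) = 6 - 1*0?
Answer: 15372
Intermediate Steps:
F(A, R) = 6 (F(A, R) = 6 + 0 = 6)
M(W) = 6*W**2
(43 + M(-1*8))*36 = (43 + 6*(-1*8)**2)*36 = (43 + 6*(-8)**2)*36 = (43 + 6*64)*36 = (43 + 384)*36 = 427*36 = 15372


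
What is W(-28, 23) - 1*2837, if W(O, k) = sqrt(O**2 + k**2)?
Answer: -2837 + sqrt(1313) ≈ -2800.8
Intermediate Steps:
W(-28, 23) - 1*2837 = sqrt((-28)**2 + 23**2) - 1*2837 = sqrt(784 + 529) - 2837 = sqrt(1313) - 2837 = -2837 + sqrt(1313)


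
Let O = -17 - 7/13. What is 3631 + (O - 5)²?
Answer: 699488/169 ≈ 4139.0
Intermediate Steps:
O = -228/13 (O = -17 - 7/13 = -228/13 ≈ -17.538)
3631 + (O - 5)² = 3631 + (-228/13 - 5)² = 3631 + (-293/13)² = 3631 + 85849/169 = 699488/169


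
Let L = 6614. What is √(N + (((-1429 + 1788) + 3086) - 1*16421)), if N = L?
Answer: I*√6362 ≈ 79.762*I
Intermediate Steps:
N = 6614
√(N + (((-1429 + 1788) + 3086) - 1*16421)) = √(6614 + (((-1429 + 1788) + 3086) - 1*16421)) = √(6614 + ((359 + 3086) - 16421)) = √(6614 + (3445 - 16421)) = √(6614 - 12976) = √(-6362) = I*√6362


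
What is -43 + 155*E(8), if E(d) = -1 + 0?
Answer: -198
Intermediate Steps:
E(d) = -1
-43 + 155*E(8) = -43 + 155*(-1) = -43 - 155 = -198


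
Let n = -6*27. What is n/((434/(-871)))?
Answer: 70551/217 ≈ 325.12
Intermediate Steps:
n = -162
n/((434/(-871))) = -162/(434/(-871)) = -162/(434*(-1/871)) = -162/(-434/871) = -162*(-871/434) = 70551/217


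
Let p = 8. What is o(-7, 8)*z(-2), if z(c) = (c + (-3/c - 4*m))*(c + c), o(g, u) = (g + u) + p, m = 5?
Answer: 738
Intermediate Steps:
o(g, u) = 8 + g + u (o(g, u) = (g + u) + 8 = 8 + g + u)
z(c) = 2*c*(-20 + c - 3/c) (z(c) = (c + (-3/c - 4*5))*(c + c) = (c + (-3/c - 20))*(2*c) = (c + (-20 - 3/c))*(2*c) = (-20 + c - 3/c)*(2*c) = 2*c*(-20 + c - 3/c))
o(-7, 8)*z(-2) = (8 - 7 + 8)*(-6 - 40*(-2) + 2*(-2)²) = 9*(-6 + 80 + 2*4) = 9*(-6 + 80 + 8) = 9*82 = 738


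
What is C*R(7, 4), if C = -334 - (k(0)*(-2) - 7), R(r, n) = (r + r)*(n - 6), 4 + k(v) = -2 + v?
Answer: 9492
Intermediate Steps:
k(v) = -6 + v (k(v) = -4 + (-2 + v) = -6 + v)
R(r, n) = 2*r*(-6 + n) (R(r, n) = (2*r)*(-6 + n) = 2*r*(-6 + n))
C = -339 (C = -334 - ((-6 + 0)*(-2) - 7) = -334 - (-6*(-2) - 7) = -334 - (12 - 7) = -334 - 1*5 = -334 - 5 = -339)
C*R(7, 4) = -678*7*(-6 + 4) = -678*7*(-2) = -339*(-28) = 9492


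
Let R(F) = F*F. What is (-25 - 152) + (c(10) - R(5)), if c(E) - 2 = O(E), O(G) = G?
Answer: -190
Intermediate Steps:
c(E) = 2 + E
R(F) = F²
(-25 - 152) + (c(10) - R(5)) = (-25 - 152) + ((2 + 10) - 1*5²) = -177 + (12 - 1*25) = -177 + (12 - 25) = -177 - 13 = -190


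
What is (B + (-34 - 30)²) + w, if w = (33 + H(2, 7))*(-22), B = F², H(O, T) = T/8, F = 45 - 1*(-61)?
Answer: 58347/4 ≈ 14587.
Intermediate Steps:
F = 106 (F = 45 + 61 = 106)
H(O, T) = T/8 (H(O, T) = T*(⅛) = T/8)
B = 11236 (B = 106² = 11236)
w = -2981/4 (w = (33 + (⅛)*7)*(-22) = (33 + 7/8)*(-22) = (271/8)*(-22) = -2981/4 ≈ -745.25)
(B + (-34 - 30)²) + w = (11236 + (-34 - 30)²) - 2981/4 = (11236 + (-64)²) - 2981/4 = (11236 + 4096) - 2981/4 = 15332 - 2981/4 = 58347/4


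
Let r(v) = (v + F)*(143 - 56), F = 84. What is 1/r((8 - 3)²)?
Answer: 1/9483 ≈ 0.00010545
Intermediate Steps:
r(v) = 7308 + 87*v (r(v) = (v + 84)*(143 - 56) = (84 + v)*87 = 7308 + 87*v)
1/r((8 - 3)²) = 1/(7308 + 87*(8 - 3)²) = 1/(7308 + 87*5²) = 1/(7308 + 87*25) = 1/(7308 + 2175) = 1/9483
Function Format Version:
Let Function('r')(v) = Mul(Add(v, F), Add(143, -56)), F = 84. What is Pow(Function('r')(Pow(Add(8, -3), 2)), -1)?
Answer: Rational(1, 9483) ≈ 0.00010545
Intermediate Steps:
Function('r')(v) = Add(7308, Mul(87, v)) (Function('r')(v) = Mul(Add(v, 84), Add(143, -56)) = Mul(Add(84, v), 87) = Add(7308, Mul(87, v)))
Pow(Function('r')(Pow(Add(8, -3), 2)), -1) = Pow(Add(7308, Mul(87, Pow(Add(8, -3), 2))), -1) = Pow(Add(7308, Mul(87, Pow(5, 2))), -1) = Pow(Add(7308, Mul(87, 25)), -1) = Pow(Add(7308, 2175), -1) = Pow(9483, -1) = Rational(1, 9483)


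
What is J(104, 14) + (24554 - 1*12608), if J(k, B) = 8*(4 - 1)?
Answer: 11970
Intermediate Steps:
J(k, B) = 24 (J(k, B) = 8*3 = 24)
J(104, 14) + (24554 - 1*12608) = 24 + (24554 - 1*12608) = 24 + (24554 - 12608) = 24 + 11946 = 11970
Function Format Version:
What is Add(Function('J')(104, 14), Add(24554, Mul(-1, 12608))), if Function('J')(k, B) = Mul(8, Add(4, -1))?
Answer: 11970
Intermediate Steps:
Function('J')(k, B) = 24 (Function('J')(k, B) = Mul(8, 3) = 24)
Add(Function('J')(104, 14), Add(24554, Mul(-1, 12608))) = Add(24, Add(24554, Mul(-1, 12608))) = Add(24, Add(24554, -12608)) = Add(24, 11946) = 11970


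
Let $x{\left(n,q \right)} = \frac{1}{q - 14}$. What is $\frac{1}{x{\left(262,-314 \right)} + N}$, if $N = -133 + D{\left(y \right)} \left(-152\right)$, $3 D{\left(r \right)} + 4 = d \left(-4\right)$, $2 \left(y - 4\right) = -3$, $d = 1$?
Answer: $\frac{984}{267973} \approx 0.003672$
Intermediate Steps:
$y = \frac{5}{2}$ ($y = 4 + \frac{1}{2} \left(-3\right) = 4 - \frac{3}{2} = \frac{5}{2} \approx 2.5$)
$x{\left(n,q \right)} = \frac{1}{-14 + q}$
$D{\left(r \right)} = - \frac{8}{3}$ ($D{\left(r \right)} = - \frac{4}{3} + \frac{1 \left(-4\right)}{3} = - \frac{4}{3} + \frac{1}{3} \left(-4\right) = - \frac{4}{3} - \frac{4}{3} = - \frac{8}{3}$)
$N = \frac{817}{3}$ ($N = -133 - - \frac{1216}{3} = -133 + \frac{1216}{3} = \frac{817}{3} \approx 272.33$)
$\frac{1}{x{\left(262,-314 \right)} + N} = \frac{1}{\frac{1}{-14 - 314} + \frac{817}{3}} = \frac{1}{\frac{1}{-328} + \frac{817}{3}} = \frac{1}{- \frac{1}{328} + \frac{817}{3}} = \frac{1}{\frac{267973}{984}} = \frac{984}{267973}$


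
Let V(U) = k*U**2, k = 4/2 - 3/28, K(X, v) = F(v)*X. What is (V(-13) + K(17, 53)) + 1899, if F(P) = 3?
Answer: 63557/28 ≈ 2269.9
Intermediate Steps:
K(X, v) = 3*X
k = 53/28 (k = 4*(1/2) - 3*1/28 = 2 - 3/28 = 53/28 ≈ 1.8929)
V(U) = 53*U**2/28
(V(-13) + K(17, 53)) + 1899 = ((53/28)*(-13)**2 + 3*17) + 1899 = ((53/28)*169 + 51) + 1899 = (8957/28 + 51) + 1899 = 10385/28 + 1899 = 63557/28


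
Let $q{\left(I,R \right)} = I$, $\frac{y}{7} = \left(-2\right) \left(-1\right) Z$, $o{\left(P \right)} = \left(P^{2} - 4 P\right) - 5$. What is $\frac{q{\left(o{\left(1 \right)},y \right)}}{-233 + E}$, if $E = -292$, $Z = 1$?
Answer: $\frac{8}{525} \approx 0.015238$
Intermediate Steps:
$o{\left(P \right)} = -5 + P^{2} - 4 P$
$y = 14$ ($y = 7 \left(-2\right) \left(-1\right) 1 = 7 \cdot 2 \cdot 1 = 7 \cdot 2 = 14$)
$\frac{q{\left(o{\left(1 \right)},y \right)}}{-233 + E} = \frac{-5 + 1^{2} - 4}{-233 - 292} = \frac{-5 + 1 - 4}{-525} = \left(- \frac{1}{525}\right) \left(-8\right) = \frac{8}{525}$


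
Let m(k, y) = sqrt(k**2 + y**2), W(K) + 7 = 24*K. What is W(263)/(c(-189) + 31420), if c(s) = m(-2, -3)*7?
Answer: 198103100/987215763 - 44135*sqrt(13)/987215763 ≈ 0.20051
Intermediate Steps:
W(K) = -7 + 24*K
c(s) = 7*sqrt(13) (c(s) = sqrt((-2)**2 + (-3)**2)*7 = sqrt(4 + 9)*7 = sqrt(13)*7 = 7*sqrt(13))
W(263)/(c(-189) + 31420) = (-7 + 24*263)/(7*sqrt(13) + 31420) = (-7 + 6312)/(31420 + 7*sqrt(13)) = 6305/(31420 + 7*sqrt(13))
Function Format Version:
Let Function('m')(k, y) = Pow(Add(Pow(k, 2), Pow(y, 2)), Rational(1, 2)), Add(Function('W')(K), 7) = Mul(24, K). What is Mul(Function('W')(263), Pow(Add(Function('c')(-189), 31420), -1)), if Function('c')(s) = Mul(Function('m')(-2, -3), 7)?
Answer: Add(Rational(198103100, 987215763), Mul(Rational(-44135, 987215763), Pow(13, Rational(1, 2)))) ≈ 0.20051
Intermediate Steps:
Function('W')(K) = Add(-7, Mul(24, K))
Function('c')(s) = Mul(7, Pow(13, Rational(1, 2))) (Function('c')(s) = Mul(Pow(Add(Pow(-2, 2), Pow(-3, 2)), Rational(1, 2)), 7) = Mul(Pow(Add(4, 9), Rational(1, 2)), 7) = Mul(Pow(13, Rational(1, 2)), 7) = Mul(7, Pow(13, Rational(1, 2))))
Mul(Function('W')(263), Pow(Add(Function('c')(-189), 31420), -1)) = Mul(Add(-7, Mul(24, 263)), Pow(Add(Mul(7, Pow(13, Rational(1, 2))), 31420), -1)) = Mul(Add(-7, 6312), Pow(Add(31420, Mul(7, Pow(13, Rational(1, 2)))), -1)) = Mul(6305, Pow(Add(31420, Mul(7, Pow(13, Rational(1, 2)))), -1))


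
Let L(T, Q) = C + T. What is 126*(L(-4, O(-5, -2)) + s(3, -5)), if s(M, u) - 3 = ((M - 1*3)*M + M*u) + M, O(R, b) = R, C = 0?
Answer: -1638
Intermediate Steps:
L(T, Q) = T (L(T, Q) = 0 + T = T)
s(M, u) = 3 + M + M*u + M*(-3 + M) (s(M, u) = 3 + (((M - 1*3)*M + M*u) + M) = 3 + (((M - 3)*M + M*u) + M) = 3 + (((-3 + M)*M + M*u) + M) = 3 + ((M*(-3 + M) + M*u) + M) = 3 + ((M*u + M*(-3 + M)) + M) = 3 + (M + M*u + M*(-3 + M)) = 3 + M + M*u + M*(-3 + M))
126*(L(-4, O(-5, -2)) + s(3, -5)) = 126*(-4 + (3 + 3² - 2*3 + 3*(-5))) = 126*(-4 + (3 + 9 - 6 - 15)) = 126*(-4 - 9) = 126*(-13) = -1638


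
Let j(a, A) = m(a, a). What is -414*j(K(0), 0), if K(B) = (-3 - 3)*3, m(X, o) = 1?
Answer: -414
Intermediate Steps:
K(B) = -18 (K(B) = -6*3 = -18)
j(a, A) = 1
-414*j(K(0), 0) = -414*1 = -414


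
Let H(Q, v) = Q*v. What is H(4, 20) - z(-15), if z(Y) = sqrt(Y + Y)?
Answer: 80 - I*sqrt(30) ≈ 80.0 - 5.4772*I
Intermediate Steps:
z(Y) = sqrt(2)*sqrt(Y) (z(Y) = sqrt(2*Y) = sqrt(2)*sqrt(Y))
H(4, 20) - z(-15) = 4*20 - sqrt(2)*sqrt(-15) = 80 - sqrt(2)*I*sqrt(15) = 80 - I*sqrt(30)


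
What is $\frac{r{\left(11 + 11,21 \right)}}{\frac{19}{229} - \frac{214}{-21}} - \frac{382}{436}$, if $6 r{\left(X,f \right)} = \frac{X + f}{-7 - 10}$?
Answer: $- \frac{83965648}{91547465} \approx -0.91718$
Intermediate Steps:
$r{\left(X,f \right)} = - \frac{X}{102} - \frac{f}{102}$ ($r{\left(X,f \right)} = \frac{\left(X + f\right) \frac{1}{-7 - 10}}{6} = \frac{\left(X + f\right) \frac{1}{-17}}{6} = \frac{\left(X + f\right) \left(- \frac{1}{17}\right)}{6} = \frac{- \frac{X}{17} - \frac{f}{17}}{6} = - \frac{X}{102} - \frac{f}{102}$)
$\frac{r{\left(11 + 11,21 \right)}}{\frac{19}{229} - \frac{214}{-21}} - \frac{382}{436} = \frac{- \frac{11 + 11}{102} - \frac{7}{34}}{\frac{19}{229} - \frac{214}{-21}} - \frac{382}{436} = \frac{\left(- \frac{1}{102}\right) 22 - \frac{7}{34}}{19 \cdot \frac{1}{229} - - \frac{214}{21}} - \frac{191}{218} = \frac{- \frac{11}{51} - \frac{7}{34}}{\frac{19}{229} + \frac{214}{21}} - \frac{191}{218} = - \frac{43}{102 \cdot \frac{49405}{4809}} - \frac{191}{218} = \left(- \frac{43}{102}\right) \frac{4809}{49405} - \frac{191}{218} = - \frac{68929}{1679770} - \frac{191}{218} = - \frac{83965648}{91547465}$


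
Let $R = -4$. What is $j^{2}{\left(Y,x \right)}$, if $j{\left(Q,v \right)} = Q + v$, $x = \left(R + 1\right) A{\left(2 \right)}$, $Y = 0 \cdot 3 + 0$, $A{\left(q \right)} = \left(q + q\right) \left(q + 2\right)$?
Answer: $2304$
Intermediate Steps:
$A{\left(q \right)} = 2 q \left(2 + q\right)$
$Y = 0$ ($Y = 0 + 0 = 0$)
$x = -48$ ($x = \left(-4 + 1\right) 2 \cdot 2 \left(2 + 2\right) = - 3 \cdot 2 \cdot 2 \cdot 4 = \left(-3\right) 16 = -48$)
$j^{2}{\left(Y,x \right)} = \left(0 - 48\right)^{2} = \left(-48\right)^{2} = 2304$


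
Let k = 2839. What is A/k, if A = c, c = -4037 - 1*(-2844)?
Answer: -1193/2839 ≈ -0.42022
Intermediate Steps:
c = -1193 (c = -4037 + 2844 = -1193)
A = -1193
A/k = -1193/2839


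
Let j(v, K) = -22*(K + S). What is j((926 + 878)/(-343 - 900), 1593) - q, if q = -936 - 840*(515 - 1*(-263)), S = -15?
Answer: 619740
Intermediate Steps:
j(v, K) = 330 - 22*K (j(v, K) = -22*(K - 15) = -22*(-15 + K) = 330 - 22*K)
q = -654456 (q = -936 - 840*(515 + 263) = -936 - 840*778 = -936 - 653520 = -654456)
j((926 + 878)/(-343 - 900), 1593) - q = (330 - 22*1593) - 1*(-654456) = (330 - 35046) + 654456 = -34716 + 654456 = 619740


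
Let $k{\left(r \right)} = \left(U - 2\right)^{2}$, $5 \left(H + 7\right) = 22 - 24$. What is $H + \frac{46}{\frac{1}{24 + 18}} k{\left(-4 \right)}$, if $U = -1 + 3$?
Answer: $- \frac{37}{5} \approx -7.4$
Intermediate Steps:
$U = 2$
$H = - \frac{37}{5}$ ($H = -7 + \frac{22 - 24}{5} = -7 + \frac{1}{5} \left(-2\right) = -7 - \frac{2}{5} = - \frac{37}{5} \approx -7.4$)
$k{\left(r \right)} = 0$ ($k{\left(r \right)} = \left(2 - 2\right)^{2} = 0^{2} = 0$)
$H + \frac{46}{\frac{1}{24 + 18}} k{\left(-4 \right)} = - \frac{37}{5} + \frac{46}{\frac{1}{24 + 18}} \cdot 0 = - \frac{37}{5} + \frac{46}{\frac{1}{42}} \cdot 0 = - \frac{37}{5} + 46 \frac{1}{\frac{1}{42}} \cdot 0 = - \frac{37}{5} + 46 \cdot 42 \cdot 0 = - \frac{37}{5} + 1932 \cdot 0 = - \frac{37}{5} + 0 = - \frac{37}{5}$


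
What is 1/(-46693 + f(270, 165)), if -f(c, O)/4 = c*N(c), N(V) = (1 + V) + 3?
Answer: -1/342613 ≈ -2.9187e-6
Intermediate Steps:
N(V) = 4 + V
f(c, O) = -4*c*(4 + c)
1/(-46693 + f(270, 165)) = 1/(-46693 - 4*270*(4 + 270)) = 1/(-46693 - 4*270*274) = 1/(-46693 - 295920) = 1/(-342613) = -1/342613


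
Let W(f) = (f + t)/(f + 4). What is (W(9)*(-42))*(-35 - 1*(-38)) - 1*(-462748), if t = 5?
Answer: 6013960/13 ≈ 4.6261e+5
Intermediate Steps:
W(f) = (5 + f)/(4 + f) (W(f) = (f + 5)/(f + 4) = (5 + f)/(4 + f))
(W(9)*(-42))*(-35 - 1*(-38)) - 1*(-462748) = (((5 + 9)/(4 + 9))*(-42))*(-35 - 1*(-38)) - 1*(-462748) = ((14/13)*(-42))*(-35 + 38) + 462748 = (((1/13)*14)*(-42))*3 + 462748 = ((14/13)*(-42))*3 + 462748 = -588/13*3 + 462748 = -1764/13 + 462748 = 6013960/13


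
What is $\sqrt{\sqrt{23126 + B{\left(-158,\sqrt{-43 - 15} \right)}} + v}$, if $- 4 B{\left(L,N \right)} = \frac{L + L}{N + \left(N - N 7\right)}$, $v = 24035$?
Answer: $\frac{\sqrt{2021343500 + 290 \sqrt{290} \sqrt{6706540 + 79 i \sqrt{58}}}}{290} \approx 155.52 + 2.193 \cdot 10^{-5} i$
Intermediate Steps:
$B{\left(L,N \right)} = \frac{L}{10 N}$ ($B{\left(L,N \right)} = - \frac{\left(L + L\right) \frac{1}{N + \left(N - N 7\right)}}{4} = - \frac{2 L \frac{1}{N + \left(N - 7 N\right)}}{4} = - \frac{2 L \frac{1}{N - 6 N}}{4} = - \frac{2 L \frac{1}{\left(-5\right) N}}{4} = - \frac{2 L \left(- \frac{1}{5 N}\right)}{4} = - \frac{\left(- \frac{2}{5}\right) L \frac{1}{N}}{4} = \frac{L}{10 N}$)
$\sqrt{\sqrt{23126 + B{\left(-158,\sqrt{-43 - 15} \right)}} + v} = \sqrt{\sqrt{23126 + \frac{1}{10} \left(-158\right) \frac{1}{\sqrt{-43 - 15}}} + 24035} = \sqrt{\sqrt{23126 + \frac{1}{10} \left(-158\right) \frac{1}{\sqrt{-58}}} + 24035} = \sqrt{\sqrt{23126 + \frac{1}{10} \left(-158\right) \frac{1}{i \sqrt{58}}} + 24035} = \sqrt{\sqrt{23126 + \frac{1}{10} \left(-158\right) \left(- \frac{i \sqrt{58}}{58}\right)} + 24035} = \sqrt{\sqrt{23126 + \frac{79 i \sqrt{58}}{290}} + 24035} = \sqrt{24035 + \sqrt{23126 + \frac{79 i \sqrt{58}}{290}}}$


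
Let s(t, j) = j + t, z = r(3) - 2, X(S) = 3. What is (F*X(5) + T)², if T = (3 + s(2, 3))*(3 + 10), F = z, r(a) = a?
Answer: 11449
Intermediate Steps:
z = 1 (z = 3 - 2 = 1)
F = 1
T = 104 (T = (3 + (3 + 2))*(3 + 10) = (3 + 5)*13 = 8*13 = 104)
(F*X(5) + T)² = (1*3 + 104)² = (3 + 104)² = 107² = 11449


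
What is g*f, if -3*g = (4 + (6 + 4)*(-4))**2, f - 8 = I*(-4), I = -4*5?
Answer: -38016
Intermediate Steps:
I = -20
f = 88 (f = 8 - 20*(-4) = 8 + 80 = 88)
g = -432 (g = -(4 + (6 + 4)*(-4))**2/3 = -(4 + 10*(-4))**2/3 = -(4 - 40)**2/3 = -1/3*(-36)**2 = -1/3*1296 = -432)
g*f = -432*88 = -38016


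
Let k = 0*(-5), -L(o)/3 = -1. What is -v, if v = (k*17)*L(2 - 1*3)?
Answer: 0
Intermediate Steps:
L(o) = 3 (L(o) = -3*(-1) = 3)
k = 0
v = 0 (v = (0*17)*3 = 0*3 = 0)
-v = -1*0 = 0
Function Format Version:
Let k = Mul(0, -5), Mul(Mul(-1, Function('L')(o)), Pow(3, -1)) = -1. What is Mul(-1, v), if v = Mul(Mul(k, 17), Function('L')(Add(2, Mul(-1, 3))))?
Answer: 0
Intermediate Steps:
Function('L')(o) = 3 (Function('L')(o) = Mul(-3, -1) = 3)
k = 0
v = 0 (v = Mul(Mul(0, 17), 3) = Mul(0, 3) = 0)
Mul(-1, v) = Mul(-1, 0) = 0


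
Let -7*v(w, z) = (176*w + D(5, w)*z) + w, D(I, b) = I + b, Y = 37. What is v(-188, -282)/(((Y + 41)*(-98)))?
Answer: 235/686 ≈ 0.34257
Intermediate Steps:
v(w, z) = -177*w/7 - z*(5 + w)/7 (v(w, z) = -((176*w + (5 + w)*z) + w)/7 = -((176*w + z*(5 + w)) + w)/7 = -(177*w + z*(5 + w))/7 = -177*w/7 - z*(5 + w)/7)
v(-188, -282)/(((Y + 41)*(-98))) = (-177/7*(-188) - ⅐*(-282)*(5 - 188))/(((37 + 41)*(-98))) = (33276/7 - ⅐*(-282)*(-183))/((78*(-98))) = (33276/7 - 51606/7)/(-7644) = -18330/7*(-1/7644) = 235/686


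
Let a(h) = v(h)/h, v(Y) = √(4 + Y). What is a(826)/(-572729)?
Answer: -√830/473074154 ≈ -6.0899e-8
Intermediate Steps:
a(h) = √(4 + h)/h
a(826)/(-572729) = (√(4 + 826)/826)/(-572729) = (√830/826)*(-1/572729) = -√830/473074154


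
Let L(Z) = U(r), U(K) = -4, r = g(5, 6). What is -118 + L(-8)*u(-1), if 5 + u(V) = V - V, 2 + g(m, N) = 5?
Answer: -98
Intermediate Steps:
g(m, N) = 3 (g(m, N) = -2 + 5 = 3)
u(V) = -5 (u(V) = -5 + (V - V) = -5 + 0 = -5)
r = 3
L(Z) = -4
-118 + L(-8)*u(-1) = -118 - 4*(-5) = -118 + 20 = -98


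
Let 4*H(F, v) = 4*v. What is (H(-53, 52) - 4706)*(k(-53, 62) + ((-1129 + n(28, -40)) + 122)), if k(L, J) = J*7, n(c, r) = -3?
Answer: 2680704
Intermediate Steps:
H(F, v) = v (H(F, v) = (4*v)/4 = v)
k(L, J) = 7*J
(H(-53, 52) - 4706)*(k(-53, 62) + ((-1129 + n(28, -40)) + 122)) = (52 - 4706)*(7*62 + ((-1129 - 3) + 122)) = -4654*(434 + (-1132 + 122)) = -4654*(434 - 1010) = -4654*(-576) = 2680704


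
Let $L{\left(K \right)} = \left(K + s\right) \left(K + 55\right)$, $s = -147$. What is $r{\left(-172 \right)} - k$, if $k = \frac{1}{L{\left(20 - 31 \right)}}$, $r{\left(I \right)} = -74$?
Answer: $- \frac{514447}{6952} \approx -74.0$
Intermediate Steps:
$L{\left(K \right)} = \left(-147 + K\right) \left(55 + K\right)$ ($L{\left(K \right)} = \left(K - 147\right) \left(K + 55\right) = \left(-147 + K\right) \left(55 + K\right)$)
$k = - \frac{1}{6952}$ ($k = \frac{1}{-8085 + \left(20 - 31\right)^{2} - 92 \left(20 - 31\right)} = \frac{1}{-8085 + \left(-11\right)^{2} - -1012} = \frac{1}{-8085 + 121 + 1012} = \frac{1}{-6952} = - \frac{1}{6952} \approx -0.00014384$)
$r{\left(-172 \right)} - k = -74 - - \frac{1}{6952} = -74 + \frac{1}{6952} = - \frac{514447}{6952}$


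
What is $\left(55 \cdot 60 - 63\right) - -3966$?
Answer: $7203$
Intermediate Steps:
$\left(55 \cdot 60 - 63\right) - -3966 = \left(3300 - 63\right) + 3966 = 3237 + 3966 = 7203$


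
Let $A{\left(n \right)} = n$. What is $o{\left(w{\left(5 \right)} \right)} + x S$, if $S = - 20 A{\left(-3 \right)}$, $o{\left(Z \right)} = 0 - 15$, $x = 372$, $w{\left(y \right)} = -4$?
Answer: $22305$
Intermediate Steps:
$o{\left(Z \right)} = -15$
$S = 60$ ($S = \left(-20\right) \left(-3\right) = 60$)
$o{\left(w{\left(5 \right)} \right)} + x S = -15 + 372 \cdot 60 = -15 + 22320 = 22305$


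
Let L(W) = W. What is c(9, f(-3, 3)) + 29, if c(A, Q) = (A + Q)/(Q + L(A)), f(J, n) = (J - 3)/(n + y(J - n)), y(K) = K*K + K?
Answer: 30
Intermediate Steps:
y(K) = K + K² (y(K) = K² + K = K + K²)
f(J, n) = (-3 + J)/(n + (J - n)*(1 + J - n)) (f(J, n) = (J - 3)/(n + (J - n)*(1 + (J - n))) = (-3 + J)/(n + (J - n)*(1 + J - n)))
c(A, Q) = 1 (c(A, Q) = (A + Q)/(Q + A) = (A + Q)/(A + Q) = 1)
c(9, f(-3, 3)) + 29 = 1 + 29 = 30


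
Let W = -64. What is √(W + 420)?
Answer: 2*√89 ≈ 18.868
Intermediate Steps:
√(W + 420) = √(-64 + 420) = √356 = 2*√89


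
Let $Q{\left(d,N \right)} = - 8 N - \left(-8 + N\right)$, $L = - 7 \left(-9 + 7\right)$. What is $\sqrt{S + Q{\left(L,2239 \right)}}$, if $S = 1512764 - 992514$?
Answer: $\sqrt{500107} \approx 707.18$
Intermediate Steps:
$L = 14$ ($L = \left(-7\right) \left(-2\right) = 14$)
$Q{\left(d,N \right)} = 8 - 9 N$
$S = 520250$ ($S = 1512764 - 992514 = 520250$)
$\sqrt{S + Q{\left(L,2239 \right)}} = \sqrt{520250 + \left(8 - 20151\right)} = \sqrt{520250 - 20143} = \sqrt{500107}$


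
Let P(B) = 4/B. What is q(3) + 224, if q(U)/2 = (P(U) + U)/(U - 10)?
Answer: 4678/21 ≈ 222.76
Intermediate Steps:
q(U) = 2*(U + 4/U)/(-10 + U) (q(U) = 2*((4/U + U)/(U - 10)) = 2*((U + 4/U)/(-10 + U)) = 2*(U + 4/U)/(-10 + U))
q(3) + 224 = 2*(4 + 3**2)/(3*(-10 + 3)) + 224 = 2*(1/3)*(4 + 9)/(-7) + 224 = 2*(1/3)*(-1/7)*13 + 224 = -26/21 + 224 = 4678/21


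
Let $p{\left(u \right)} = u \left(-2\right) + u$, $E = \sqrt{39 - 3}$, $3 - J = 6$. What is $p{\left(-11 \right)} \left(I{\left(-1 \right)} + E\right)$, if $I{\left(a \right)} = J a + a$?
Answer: $88$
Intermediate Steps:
$J = -3$ ($J = 3 - 6 = -3$)
$E = 6$ ($E = \sqrt{36} = 6$)
$p{\left(u \right)} = - u$ ($p{\left(u \right)} = - 2 u + u = - u$)
$I{\left(a \right)} = - 2 a$ ($I{\left(a \right)} = - 3 a + a = - 2 a$)
$p{\left(-11 \right)} \left(I{\left(-1 \right)} + E\right) = \left(-1\right) \left(-11\right) \left(\left(-2\right) \left(-1\right) + 6\right) = 11 \left(2 + 6\right) = 11 \cdot 8 = 88$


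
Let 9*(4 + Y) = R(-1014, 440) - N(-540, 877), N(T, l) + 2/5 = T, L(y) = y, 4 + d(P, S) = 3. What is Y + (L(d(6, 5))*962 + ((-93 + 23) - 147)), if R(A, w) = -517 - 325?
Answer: -54743/45 ≈ -1216.5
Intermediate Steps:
d(P, S) = -1 (d(P, S) = -4 + 3 = -1)
R(A, w) = -842
N(T, l) = -⅖ + T
Y = -1688/45 (Y = -4 + (-842 - (-⅖ - 540))/9 = -4 + (-842 - 1*(-2702/5))/9 = -4 + (-842 + 2702/5)/9 = -4 + (⅑)*(-1508/5) = -4 - 1508/45 = -1688/45 ≈ -37.511)
Y + (L(d(6, 5))*962 + ((-93 + 23) - 147)) = -1688/45 + (-1*962 + ((-93 + 23) - 147)) = -1688/45 + (-962 + (-70 - 147)) = -1688/45 + (-962 - 217) = -1688/45 - 1179 = -54743/45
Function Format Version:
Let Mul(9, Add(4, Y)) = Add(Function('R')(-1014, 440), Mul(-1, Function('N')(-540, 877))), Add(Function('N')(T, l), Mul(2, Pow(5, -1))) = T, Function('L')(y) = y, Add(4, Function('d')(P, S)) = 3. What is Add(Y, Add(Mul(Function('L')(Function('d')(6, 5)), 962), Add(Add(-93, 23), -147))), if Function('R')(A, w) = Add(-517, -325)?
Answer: Rational(-54743, 45) ≈ -1216.5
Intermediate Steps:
Function('d')(P, S) = -1 (Function('d')(P, S) = Add(-4, 3) = -1)
Function('R')(A, w) = -842
Function('N')(T, l) = Add(Rational(-2, 5), T)
Y = Rational(-1688, 45) (Y = Add(-4, Mul(Rational(1, 9), Add(-842, Mul(-1, Add(Rational(-2, 5), -540))))) = Add(-4, Mul(Rational(1, 9), Add(-842, Mul(-1, Rational(-2702, 5))))) = Add(-4, Mul(Rational(1, 9), Add(-842, Rational(2702, 5)))) = Add(-4, Mul(Rational(1, 9), Rational(-1508, 5))) = Add(-4, Rational(-1508, 45)) = Rational(-1688, 45) ≈ -37.511)
Add(Y, Add(Mul(Function('L')(Function('d')(6, 5)), 962), Add(Add(-93, 23), -147))) = Add(Rational(-1688, 45), Add(Mul(-1, 962), Add(Add(-93, 23), -147))) = Add(Rational(-1688, 45), Add(-962, Add(-70, -147))) = Add(Rational(-1688, 45), Add(-962, -217)) = Add(Rational(-1688, 45), -1179) = Rational(-54743, 45)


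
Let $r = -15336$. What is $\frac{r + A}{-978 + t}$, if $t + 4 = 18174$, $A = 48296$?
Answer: $\frac{4120}{2149} \approx 1.9172$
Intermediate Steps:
$t = 18170$ ($t = -4 + 18174 = 18170$)
$\frac{r + A}{-978 + t} = \frac{-15336 + 48296}{-978 + 18170} = \frac{32960}{17192} = 32960 \cdot \frac{1}{17192} = \frac{4120}{2149}$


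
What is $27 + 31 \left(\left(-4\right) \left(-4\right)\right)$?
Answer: $523$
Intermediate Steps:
$27 + 31 \left(\left(-4\right) \left(-4\right)\right) = 27 + 31 \cdot 16 = 27 + 496 = 523$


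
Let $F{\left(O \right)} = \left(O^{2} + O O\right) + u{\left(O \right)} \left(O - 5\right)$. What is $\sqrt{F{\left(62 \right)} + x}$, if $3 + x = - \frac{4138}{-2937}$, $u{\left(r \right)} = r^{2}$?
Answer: $\frac{19 \sqrt{5419173243}}{2937} \approx 476.23$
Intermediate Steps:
$F{\left(O \right)} = 2 O^{2} + O^{2} \left(-5 + O\right)$ ($F{\left(O \right)} = \left(O^{2} + O O\right) + O^{2} \left(O - 5\right) = \left(O^{2} + O^{2}\right) + O^{2} \left(-5 + O\right) = 2 O^{2} + O^{2} \left(-5 + O\right)$)
$x = - \frac{4673}{2937}$ ($x = -3 - \frac{4138}{-2937} = -3 - - \frac{4138}{2937} = -3 + \frac{4138}{2937} = - \frac{4673}{2937} \approx -1.5911$)
$\sqrt{F{\left(62 \right)} + x} = \sqrt{62^{2} \left(-3 + 62\right) - \frac{4673}{2937}} = \sqrt{3844 \cdot 59 - \frac{4673}{2937}} = \sqrt{226796 - \frac{4673}{2937}} = \sqrt{\frac{666095179}{2937}} = \frac{19 \sqrt{5419173243}}{2937}$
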